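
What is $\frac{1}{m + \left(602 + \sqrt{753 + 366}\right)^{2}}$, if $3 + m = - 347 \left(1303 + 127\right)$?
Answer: $- \frac{22115}{2664085966} - \frac{301 \sqrt{1119}}{3996128949} \approx -1.0821 \cdot 10^{-5}$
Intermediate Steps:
$m = -496213$ ($m = -3 - 347 \left(1303 + 127\right) = -3 - 496210 = -496213$)
$\frac{1}{m + \left(602 + \sqrt{753 + 366}\right)^{2}} = \frac{1}{-496213 + \left(602 + \sqrt{753 + 366}\right)^{2}} = \frac{1}{-496213 + \left(602 + \sqrt{1119}\right)^{2}}$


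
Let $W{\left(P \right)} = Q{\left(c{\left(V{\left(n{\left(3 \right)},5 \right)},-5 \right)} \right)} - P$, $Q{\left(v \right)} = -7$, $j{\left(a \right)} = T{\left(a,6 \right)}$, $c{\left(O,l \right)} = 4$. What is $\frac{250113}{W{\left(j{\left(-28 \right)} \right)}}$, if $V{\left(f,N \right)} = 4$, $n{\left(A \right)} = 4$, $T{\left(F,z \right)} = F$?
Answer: $\frac{83371}{7} \approx 11910.0$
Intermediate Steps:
$j{\left(a \right)} = a$
$W{\left(P \right)} = -7 - P$
$\frac{250113}{W{\left(j{\left(-28 \right)} \right)}} = \frac{250113}{-7 - -28} = \frac{250113}{-7 + 28} = \frac{250113}{21} = 250113 \cdot \frac{1}{21} = \frac{83371}{7}$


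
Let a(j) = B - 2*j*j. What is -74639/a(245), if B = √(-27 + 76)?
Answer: 74639/120043 ≈ 0.62177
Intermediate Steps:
B = 7 (B = √49 = 7)
a(j) = 7 - 2*j² (a(j) = 7 - 2*j*j = 7 - 2*j²)
-74639/a(245) = -74639/(7 - 2*245²) = -74639/(7 - 2*60025) = -74639/(7 - 120050) = -74639/(-120043) = -74639*(-1/120043) = 74639/120043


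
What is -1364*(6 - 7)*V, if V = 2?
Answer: 2728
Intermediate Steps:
-1364*(6 - 7)*V = -1364*(6 - 7)*2 = -(-1364)*2 = -1364*(-2) = 2728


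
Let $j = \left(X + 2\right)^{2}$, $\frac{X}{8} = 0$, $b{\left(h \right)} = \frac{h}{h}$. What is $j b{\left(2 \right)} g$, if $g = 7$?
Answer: $28$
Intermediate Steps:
$b{\left(h \right)} = 1$
$X = 0$ ($X = 8 \cdot 0 = 0$)
$j = 4$ ($j = \left(0 + 2\right)^{2} = 2^{2} = 4$)
$j b{\left(2 \right)} g = 4 \cdot 1 \cdot 7 = 4 \cdot 7 = 28$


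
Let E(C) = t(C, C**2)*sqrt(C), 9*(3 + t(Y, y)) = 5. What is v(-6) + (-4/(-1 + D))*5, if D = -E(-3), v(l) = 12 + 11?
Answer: 12293/511 + 1320*I*sqrt(3)/511 ≈ 24.057 + 4.4742*I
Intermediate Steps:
t(Y, y) = -22/9 (t(Y, y) = -3 + (1/9)*5 = -3 + 5/9 = -22/9)
v(l) = 23
E(C) = -22*sqrt(C)/9
D = 22*I*sqrt(3)/9 (D = -(-22)*sqrt(-3)/9 = -(-22)*I*sqrt(3)/9 = 22*I*sqrt(3)/9 ≈ 4.2339*I)
v(-6) + (-4/(-1 + D))*5 = 23 + (-4/(-1 + 22*I*sqrt(3)/9))*5 = 23 - 4/(-1 + 22*I*sqrt(3)/9)*5 = 23 - 20/(-1 + 22*I*sqrt(3)/9)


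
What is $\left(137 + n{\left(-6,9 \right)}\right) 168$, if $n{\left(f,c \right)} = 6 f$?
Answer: $16968$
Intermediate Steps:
$\left(137 + n{\left(-6,9 \right)}\right) 168 = \left(137 + 6 \left(-6\right)\right) 168 = \left(137 - 36\right) 168 = 101 \cdot 168 = 16968$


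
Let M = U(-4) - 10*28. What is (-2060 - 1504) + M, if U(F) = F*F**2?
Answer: -3908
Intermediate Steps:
U(F) = F**3
M = -344 (M = (-4)**3 - 10*28 = -64 - 280 = -344)
(-2060 - 1504) + M = (-2060 - 1504) - 344 = -3564 - 344 = -3908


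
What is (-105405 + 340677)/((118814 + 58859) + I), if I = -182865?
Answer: -29409/649 ≈ -45.314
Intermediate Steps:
(-105405 + 340677)/((118814 + 58859) + I) = (-105405 + 340677)/((118814 + 58859) - 182865) = 235272/(177673 - 182865) = 235272/(-5192) = 235272*(-1/5192) = -29409/649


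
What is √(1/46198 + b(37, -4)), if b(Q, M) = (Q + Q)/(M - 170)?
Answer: I*√6869817829014/4019226 ≈ 0.65212*I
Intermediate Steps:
b(Q, M) = 2*Q/(-170 + M) (b(Q, M) = (2*Q)/(-170 + M) = 2*Q/(-170 + M))
√(1/46198 + b(37, -4)) = √(1/46198 + 2*37/(-170 - 4)) = √(1/46198 + 2*37/(-174)) = √(1/46198 + 2*37*(-1/174)) = √(1/46198 - 37/87) = √(-1709239/4019226) = I*√6869817829014/4019226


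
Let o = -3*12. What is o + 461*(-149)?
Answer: -68725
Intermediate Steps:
o = -36
o + 461*(-149) = -36 + 461*(-149) = -36 - 68689 = -68725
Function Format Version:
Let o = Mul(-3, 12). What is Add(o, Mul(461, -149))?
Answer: -68725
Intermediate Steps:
o = -36
Add(o, Mul(461, -149)) = Add(-36, Mul(461, -149)) = Add(-36, -68689) = -68725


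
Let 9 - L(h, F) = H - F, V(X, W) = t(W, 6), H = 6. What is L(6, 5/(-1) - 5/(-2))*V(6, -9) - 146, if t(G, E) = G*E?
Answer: -173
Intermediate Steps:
t(G, E) = E*G
V(X, W) = 6*W
L(h, F) = 3 + F (L(h, F) = 9 - (6 - F) = 9 + (-6 + F) = 3 + F)
L(6, 5/(-1) - 5/(-2))*V(6, -9) - 146 = (3 + (5/(-1) - 5/(-2)))*(6*(-9)) - 146 = (3 + (5*(-1) - 5*(-½)))*(-54) - 146 = (3 + (-5 + 5/2))*(-54) - 146 = (3 - 5/2)*(-54) - 146 = (½)*(-54) - 146 = -27 - 146 = -173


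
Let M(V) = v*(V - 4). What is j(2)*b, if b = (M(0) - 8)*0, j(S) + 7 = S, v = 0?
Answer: 0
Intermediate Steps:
M(V) = 0 (M(V) = 0*(V - 4) = 0*(-4 + V) = 0)
j(S) = -7 + S
b = 0 (b = (0 - 8)*0 = -8*0 = 0)
j(2)*b = (-7 + 2)*0 = -5*0 = 0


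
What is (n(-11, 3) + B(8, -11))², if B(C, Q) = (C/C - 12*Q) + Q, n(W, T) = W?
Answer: 12321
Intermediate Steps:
B(C, Q) = 1 - 11*Q (B(C, Q) = (1 - 12*Q) + Q = 1 - 11*Q)
(n(-11, 3) + B(8, -11))² = (-11 + (1 - 11*(-11)))² = (-11 + (1 + 121))² = (-11 + 122)² = 111² = 12321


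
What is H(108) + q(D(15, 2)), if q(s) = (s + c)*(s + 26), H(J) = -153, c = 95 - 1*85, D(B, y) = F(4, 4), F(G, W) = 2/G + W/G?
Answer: 653/4 ≈ 163.25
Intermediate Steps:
D(B, y) = 3/2 (D(B, y) = (2 + 4)/4 = (¼)*6 = 3/2)
c = 10 (c = 95 - 85 = 10)
q(s) = (10 + s)*(26 + s) (q(s) = (s + 10)*(s + 26) = (10 + s)*(26 + s))
H(108) + q(D(15, 2)) = -153 + (260 + (3/2)² + 36*(3/2)) = -153 + (260 + 9/4 + 54) = -153 + 1265/4 = 653/4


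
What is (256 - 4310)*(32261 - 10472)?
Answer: -88332606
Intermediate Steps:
(256 - 4310)*(32261 - 10472) = -4054*21789 = -88332606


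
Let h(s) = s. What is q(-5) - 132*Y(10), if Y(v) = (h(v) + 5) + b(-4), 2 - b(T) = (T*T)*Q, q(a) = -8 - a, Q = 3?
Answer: 4089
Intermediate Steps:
b(T) = 2 - 3*T² (b(T) = 2 - T*T*3 = 2 - T²*3 = 2 - 3*T²)
Y(v) = -41 + v (Y(v) = (v + 5) + (2 - 3*(-4)²) = (5 + v) + (2 - 3*16) = (5 + v) + (2 - 48) = (5 + v) - 46 = -41 + v)
q(-5) - 132*Y(10) = (-8 - 1*(-5)) - 132*(-41 + 10) = (-8 + 5) - 132*(-31) = -3 + 4092 = 4089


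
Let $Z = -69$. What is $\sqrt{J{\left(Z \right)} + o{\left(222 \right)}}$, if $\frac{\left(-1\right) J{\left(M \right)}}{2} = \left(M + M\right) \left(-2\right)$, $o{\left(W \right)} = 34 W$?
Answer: $2 \sqrt{1749} \approx 83.642$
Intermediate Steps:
$J{\left(M \right)} = 8 M$ ($J{\left(M \right)} = - 2 \left(M + M\right) \left(-2\right) = - 2 \cdot 2 M \left(-2\right) = - 2 \left(- 4 M\right) = 8 M$)
$\sqrt{J{\left(Z \right)} + o{\left(222 \right)}} = \sqrt{8 \left(-69\right) + 34 \cdot 222} = \sqrt{-552 + 7548} = \sqrt{6996} = 2 \sqrt{1749}$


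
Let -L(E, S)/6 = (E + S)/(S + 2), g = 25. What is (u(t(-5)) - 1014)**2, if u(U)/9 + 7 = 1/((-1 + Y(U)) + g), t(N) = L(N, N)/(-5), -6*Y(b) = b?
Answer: 5679581769/4900 ≈ 1.1591e+6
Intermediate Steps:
Y(b) = -b/6
L(E, S) = -6*(E + S)/(2 + S) (L(E, S) = -6*(E + S)/(S + 2) = -6*(E + S)/(2 + S))
t(N) = 12*N/(5*(2 + N)) (t(N) = (6*(-N - N)/(2 + N))/(-5) = (6*(-2*N)/(2 + N))*(-1/5) = -12*N/(2 + N)*(-1/5) = 12*N/(5*(2 + N)))
u(U) = -63 + 9/(24 - U/6) (u(U) = -63 + 9/((-1 - U/6) + 25) = -63 + 9/(24 - U/6))
(u(t(-5)) - 1014)**2 = (9*(1002 - 84*(-5)/(5*(2 - 5)))/(-144 + (12/5)*(-5)/(2 - 5)) - 1014)**2 = (9*(1002 - 84*(-5)/(5*(-3)))/(-144 + (12/5)*(-5)/(-3)) - 1014)**2 = (9*(1002 - 84*(-5)*(-1)/(5*3))/(-144 + (12/5)*(-5)*(-1/3)) - 1014)**2 = (9*(1002 - 7*4)/(-144 + 4) - 1014)**2 = (9*(1002 - 28)/(-140) - 1014)**2 = (9*(-1/140)*974 - 1014)**2 = (-4383/70 - 1014)**2 = (-75363/70)**2 = 5679581769/4900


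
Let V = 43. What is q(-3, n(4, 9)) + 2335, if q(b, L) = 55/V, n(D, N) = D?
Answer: 100460/43 ≈ 2336.3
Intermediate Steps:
q(b, L) = 55/43
q(-3, n(4, 9)) + 2335 = 55/43 + 2335 = 100460/43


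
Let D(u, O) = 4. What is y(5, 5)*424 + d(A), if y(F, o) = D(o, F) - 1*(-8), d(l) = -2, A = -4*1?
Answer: 5086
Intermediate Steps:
A = -4
y(F, o) = 12 (y(F, o) = 4 - 1*(-8) = 4 + 8 = 12)
y(5, 5)*424 + d(A) = 12*424 - 2 = 5088 - 2 = 5086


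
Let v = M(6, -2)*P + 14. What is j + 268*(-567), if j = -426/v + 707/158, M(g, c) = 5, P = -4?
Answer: -23997123/158 ≈ -1.5188e+5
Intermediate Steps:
v = -6 (v = 5*(-4) + 14 = -20 + 14 = -6)
j = 11925/158 (j = -426/(-6) + 707/158 = -426*(-⅙) + 707*(1/158) = 71 + 707/158 = 11925/158 ≈ 75.475)
j + 268*(-567) = 11925/158 + 268*(-567) = 11925/158 - 151956 = -23997123/158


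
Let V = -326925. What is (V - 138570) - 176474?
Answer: -641969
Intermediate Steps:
(V - 138570) - 176474 = (-326925 - 138570) - 176474 = -465495 - 176474 = -641969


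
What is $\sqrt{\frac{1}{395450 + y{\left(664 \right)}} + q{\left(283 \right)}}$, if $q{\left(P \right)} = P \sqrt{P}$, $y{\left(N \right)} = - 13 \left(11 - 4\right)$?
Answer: $\frac{\sqrt{395359 + 44235373103323 \sqrt{283}}}{395359} \approx 68.999$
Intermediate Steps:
$y{\left(N \right)} = -91$ ($y{\left(N \right)} = \left(-13\right) 7 = -91$)
$q{\left(P \right)} = P^{\frac{3}{2}}$
$\sqrt{\frac{1}{395450 + y{\left(664 \right)}} + q{\left(283 \right)}} = \sqrt{\frac{1}{395450 - 91} + 283^{\frac{3}{2}}} = \sqrt{\frac{1}{395359} + 283 \sqrt{283}}$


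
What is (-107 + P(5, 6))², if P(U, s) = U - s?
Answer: 11664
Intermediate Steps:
(-107 + P(5, 6))² = (-107 + (5 - 1*6))² = (-107 + (5 - 6))² = (-107 - 1)² = (-108)² = 11664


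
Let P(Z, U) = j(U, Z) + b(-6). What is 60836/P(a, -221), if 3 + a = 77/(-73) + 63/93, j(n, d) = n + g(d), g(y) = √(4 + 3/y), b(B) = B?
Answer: -26387021849/98453091 - 15209*√181773469/98453091 ≈ -270.10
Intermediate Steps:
j(n, d) = n + √(4 + 3/d)
a = -7643/2263 (a = -3 + (77/(-73) + 63/93) = -3 + (77*(-1/73) + 63*(1/93)) = -3 + (-77/73 + 21/31) = -3 - 854/2263 = -7643/2263 ≈ -3.3774)
P(Z, U) = -6 + U + √(4 + 3/Z) (P(Z, U) = (U + √(4 + 3/Z)) - 6 = -6 + U + √(4 + 3/Z))
60836/P(a, -221) = 60836/(-6 - 221 + √(4 + 3/(-7643/2263))) = 60836/(-6 - 221 + √(4 + 3*(-2263/7643))) = 60836/(-6 - 221 + √(4 - 6789/7643)) = 60836/(-6 - 221 + √(23783/7643)) = 60836/(-6 - 221 + √181773469/7643) = 60836/(-227 + √181773469/7643)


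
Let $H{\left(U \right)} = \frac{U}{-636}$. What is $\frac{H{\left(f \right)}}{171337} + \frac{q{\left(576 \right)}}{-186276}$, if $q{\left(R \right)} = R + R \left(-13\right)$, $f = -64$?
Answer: $\frac{15691976176}{422886615909} \approx 0.037107$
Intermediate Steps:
$H{\left(U \right)} = - \frac{U}{636}$ ($H{\left(U \right)} = U \left(- \frac{1}{636}\right) = - \frac{U}{636}$)
$q{\left(R \right)} = - 12 R$ ($q{\left(R \right)} = R - 13 R = - 12 R$)
$\frac{H{\left(f \right)}}{171337} + \frac{q{\left(576 \right)}}{-186276} = \frac{\left(- \frac{1}{636}\right) \left(-64\right)}{171337} + \frac{\left(-12\right) 576}{-186276} = \frac{16}{159} \cdot \frac{1}{171337} - - \frac{576}{15523} = \frac{16}{27242583} + \frac{576}{15523} = \frac{15691976176}{422886615909}$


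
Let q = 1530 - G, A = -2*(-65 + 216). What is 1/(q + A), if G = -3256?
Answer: 1/4484 ≈ 0.00022302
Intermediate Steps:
A = -302 (A = -2*151 = -302)
q = 4786 (q = 1530 - 1*(-3256) = 1530 + 3256 = 4786)
1/(q + A) = 1/(4786 - 302) = 1/4484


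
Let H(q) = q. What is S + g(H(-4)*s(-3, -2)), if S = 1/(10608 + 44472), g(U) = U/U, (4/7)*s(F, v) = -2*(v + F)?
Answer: 55081/55080 ≈ 1.0000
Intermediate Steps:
s(F, v) = -7*F/2 - 7*v/2 (s(F, v) = 7*(-2*(v + F))/4 = 7*(-2*(F + v))/4 = 7*(-2*F - 2*v)/4 = -7*F/2 - 7*v/2)
g(U) = 1
S = 1/55080 ≈ 1.8155e-5
S + g(H(-4)*s(-3, -2)) = 1/55080 + 1 = 55081/55080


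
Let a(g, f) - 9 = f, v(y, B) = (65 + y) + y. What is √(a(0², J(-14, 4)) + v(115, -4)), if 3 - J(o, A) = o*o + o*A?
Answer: √167 ≈ 12.923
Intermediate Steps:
J(o, A) = 3 - o² - A*o (J(o, A) = 3 - (o*o + o*A) = 3 - (o² + A*o) = 3 + (-o² - A*o) = 3 - o² - A*o)
v(y, B) = 65 + 2*y
a(g, f) = 9 + f
√(a(0², J(-14, 4)) + v(115, -4)) = √((9 + (3 - 1*(-14)² - 1*4*(-14))) + (65 + 2*115)) = √((9 + (3 - 1*196 + 56)) + (65 + 230)) = √((9 + (3 - 196 + 56)) + 295) = √((9 - 137) + 295) = √(-128 + 295) = √167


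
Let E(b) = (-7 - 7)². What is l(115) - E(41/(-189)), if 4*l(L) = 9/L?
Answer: -90151/460 ≈ -195.98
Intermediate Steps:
E(b) = 196 (E(b) = (-14)² = 196)
l(L) = 9/(4*L) (l(L) = (9/L)/4 = 9/(4*L))
l(115) - E(41/(-189)) = (9/4)/115 - 1*196 = (9/4)*(1/115) - 196 = 9/460 - 196 = -90151/460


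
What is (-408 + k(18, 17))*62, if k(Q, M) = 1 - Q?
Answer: -26350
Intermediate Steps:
(-408 + k(18, 17))*62 = (-408 + (1 - 1*18))*62 = (-408 + (1 - 18))*62 = (-408 - 17)*62 = -425*62 = -26350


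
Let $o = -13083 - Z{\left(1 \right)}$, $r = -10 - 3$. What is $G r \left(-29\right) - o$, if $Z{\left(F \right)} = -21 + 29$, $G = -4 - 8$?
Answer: $8567$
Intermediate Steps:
$G = -12$ ($G = -4 - 8 = -12$)
$r = -13$ ($r = -10 - 3 = -13$)
$Z{\left(F \right)} = 8$
$o = -13091$ ($o = -13083 - 8 = -13091$)
$G r \left(-29\right) - o = \left(-12\right) \left(-13\right) \left(-29\right) - -13091 = 156 \left(-29\right) + 13091 = -4524 + 13091 = 8567$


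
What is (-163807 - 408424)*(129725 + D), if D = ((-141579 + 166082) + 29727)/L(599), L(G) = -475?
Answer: -7045896897699/95 ≈ -7.4167e+10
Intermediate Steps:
D = -10846/95 (D = ((-141579 + 166082) + 29727)/(-475) = (24503 + 29727)*(-1/475) = 54230*(-1/475) = -10846/95 ≈ -114.17)
(-163807 - 408424)*(129725 + D) = (-163807 - 408424)*(129725 - 10846/95) = -572231*12313029/95 = -7045896897699/95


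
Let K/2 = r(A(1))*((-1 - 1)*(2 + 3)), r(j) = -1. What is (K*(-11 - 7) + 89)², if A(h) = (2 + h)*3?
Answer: 73441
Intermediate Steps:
A(h) = 6 + 3*h
K = 20 (K = 2*(-(-1 - 1)*(2 + 3)) = 2*(-(-2)*5) = 2*(-1*(-10)) = 2*10 = 20)
(K*(-11 - 7) + 89)² = (20*(-11 - 7) + 89)² = (20*(-18) + 89)² = (-360 + 89)² = (-271)² = 73441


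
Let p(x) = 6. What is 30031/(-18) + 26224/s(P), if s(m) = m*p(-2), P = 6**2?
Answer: -83537/54 ≈ -1547.0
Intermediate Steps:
P = 36
s(m) = 6*m (s(m) = m*6 = 6*m)
30031/(-18) + 26224/s(P) = 30031/(-18) + 26224/((6*36)) = 30031*(-1/18) + 26224/216 = -30031/18 + 26224*(1/216) = -30031/18 + 3278/27 = -83537/54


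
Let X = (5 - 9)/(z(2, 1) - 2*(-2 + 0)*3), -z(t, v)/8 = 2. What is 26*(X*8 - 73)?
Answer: -1690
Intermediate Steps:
z(t, v) = -16 (z(t, v) = -8*2 = -16)
X = 1 (X = (5 - 9)/(-16 - 2*(-2 + 0)*3) = -4/(-16 - 2*(-2)*3) = -4/(-16 + 4*3) = -4/(-16 + 12) = -4/(-4) = -4*(-1/4) = 1)
26*(X*8 - 73) = 26*(1*8 - 73) = 26*(8 - 73) = 26*(-65) = -1690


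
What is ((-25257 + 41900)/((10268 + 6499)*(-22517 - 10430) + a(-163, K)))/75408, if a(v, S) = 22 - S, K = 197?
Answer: -16643/41657077689792 ≈ -3.9952e-10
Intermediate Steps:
((-25257 + 41900)/((10268 + 6499)*(-22517 - 10430) + a(-163, K)))/75408 = ((-25257 + 41900)/((10268 + 6499)*(-22517 - 10430) + (22 - 1*197)))/75408 = (16643/(16767*(-32947) + (22 - 197)))*(1/75408) = (16643/(-552422349 - 175))*(1/75408) = (16643/(-552422524))*(1/75408) = (16643*(-1/552422524))*(1/75408) = -16643/552422524*1/75408 = -16643/41657077689792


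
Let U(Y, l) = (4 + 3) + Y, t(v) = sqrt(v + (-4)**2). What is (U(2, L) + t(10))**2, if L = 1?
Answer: (9 + sqrt(26))**2 ≈ 198.78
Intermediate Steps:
t(v) = sqrt(16 + v) (t(v) = sqrt(v + 16) = sqrt(16 + v))
U(Y, l) = 7 + Y
(U(2, L) + t(10))**2 = ((7 + 2) + sqrt(16 + 10))**2 = (9 + sqrt(26))**2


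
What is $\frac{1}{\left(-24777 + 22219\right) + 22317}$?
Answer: $\frac{1}{19759} \approx 5.061 \cdot 10^{-5}$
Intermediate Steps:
$\frac{1}{\left(-24777 + 22219\right) + 22317} = \frac{1}{-2558 + 22317} = \frac{1}{19759}$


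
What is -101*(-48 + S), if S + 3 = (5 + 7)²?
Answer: -9393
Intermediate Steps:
S = 141 (S = -3 + (5 + 7)² = -3 + 12² = -3 + 144 = 141)
-101*(-48 + S) = -101*(-48 + 141) = -101*93 = -9393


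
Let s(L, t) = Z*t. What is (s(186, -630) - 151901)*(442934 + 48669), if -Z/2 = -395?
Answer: -319345800403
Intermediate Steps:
Z = 790 (Z = -2*(-395) = 790)
s(L, t) = 790*t
(s(186, -630) - 151901)*(442934 + 48669) = (790*(-630) - 151901)*(442934 + 48669) = (-497700 - 151901)*491603 = -649601*491603 = -319345800403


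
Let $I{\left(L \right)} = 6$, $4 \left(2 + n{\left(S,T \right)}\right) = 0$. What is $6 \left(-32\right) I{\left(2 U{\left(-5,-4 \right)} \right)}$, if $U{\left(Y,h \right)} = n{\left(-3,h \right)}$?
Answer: $-1152$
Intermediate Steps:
$n{\left(S,T \right)} = -2$ ($n{\left(S,T \right)} = -2 + \frac{1}{4} \cdot 0 = -2 + 0 = -2$)
$U{\left(Y,h \right)} = -2$
$6 \left(-32\right) I{\left(2 U{\left(-5,-4 \right)} \right)} = 6 \left(-32\right) 6 = \left(-192\right) 6 = -1152$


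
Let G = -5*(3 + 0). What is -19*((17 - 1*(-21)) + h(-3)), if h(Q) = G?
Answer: -437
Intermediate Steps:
G = -15 (G = -5*3 = -15)
h(Q) = -15
-19*((17 - 1*(-21)) + h(-3)) = -19*((17 - 1*(-21)) - 15) = -19*((17 + 21) - 15) = -19*(38 - 15) = -19*23 = -437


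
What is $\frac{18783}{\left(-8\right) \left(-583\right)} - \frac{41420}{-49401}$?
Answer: $\frac{101916533}{20946024} \approx 4.8657$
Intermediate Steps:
$\frac{18783}{\left(-8\right) \left(-583\right)} - \frac{41420}{-49401} = \frac{18783}{4664} - - \frac{41420}{49401} = 18783 \cdot \frac{1}{4664} + \frac{41420}{49401} = \frac{18783}{4664} + \frac{41420}{49401} = \frac{101916533}{20946024}$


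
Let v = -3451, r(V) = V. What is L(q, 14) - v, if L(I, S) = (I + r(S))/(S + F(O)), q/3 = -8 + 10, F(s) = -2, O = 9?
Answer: 10358/3 ≈ 3452.7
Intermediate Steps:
q = 6 (q = 3*(-8 + 10) = 3*2 = 6)
L(I, S) = (I + S)/(-2 + S) (L(I, S) = (I + S)/(S - 2) = (I + S)/(-2 + S))
L(q, 14) - v = (6 + 14)/(-2 + 14) - 1*(-3451) = 20/12 + 3451 = (1/12)*20 + 3451 = 5/3 + 3451 = 10358/3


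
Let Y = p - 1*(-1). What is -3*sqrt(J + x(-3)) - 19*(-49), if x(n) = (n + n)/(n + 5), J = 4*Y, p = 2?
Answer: 922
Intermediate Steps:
Y = 3 (Y = 2 - 1*(-1) = 2 + 1 = 3)
J = 12 (J = 4*3 = 12)
x(n) = 2*n/(5 + n) (x(n) = (2*n)/(5 + n) = 2*n/(5 + n))
-3*sqrt(J + x(-3)) - 19*(-49) = -3*sqrt(12 + 2*(-3)/(5 - 3)) - 19*(-49) = -3*sqrt(12 + 2*(-3)/2) + 931 = -3*sqrt(12 + 2*(-3)*(1/2)) + 931 = -3*sqrt(12 - 3) + 931 = -3*sqrt(9) + 931 = -3*3 + 931 = -9 + 931 = 922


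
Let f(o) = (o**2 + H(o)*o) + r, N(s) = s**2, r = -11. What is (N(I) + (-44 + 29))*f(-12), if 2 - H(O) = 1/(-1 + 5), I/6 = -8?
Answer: 256368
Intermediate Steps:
I = -48 (I = 6*(-8) = -48)
H(O) = 7/4 (H(O) = 2 - 1/(-1 + 5) = 2 - 1/4 = 7/4)
f(o) = -11 + o**2 + 7*o/4 (f(o) = (o**2 + 7*o/4) - 11 = -11 + o**2 + 7*o/4)
(N(I) + (-44 + 29))*f(-12) = ((-48)**2 + (-44 + 29))*(-11 + (-12)**2 + (7/4)*(-12)) = (2304 - 15)*(-11 + 144 - 21) = 2289*112 = 256368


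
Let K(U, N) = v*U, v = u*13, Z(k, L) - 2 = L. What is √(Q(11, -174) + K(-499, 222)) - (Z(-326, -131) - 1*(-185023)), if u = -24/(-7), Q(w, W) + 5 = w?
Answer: -184894 + 3*I*√121058/7 ≈ -1.8489e+5 + 149.11*I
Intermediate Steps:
Z(k, L) = 2 + L
Q(w, W) = -5 + w
u = 24/7 (u = -24*(-⅐) = 24/7 ≈ 3.4286)
v = 312/7 (v = (24/7)*13 = 312/7 ≈ 44.571)
K(U, N) = 312*U/7
√(Q(11, -174) + K(-499, 222)) - (Z(-326, -131) - 1*(-185023)) = √((-5 + 11) + (312/7)*(-499)) - ((2 - 131) - 1*(-185023)) = √(6 - 155688/7) - (-129 + 185023) = √(-155646/7) - 1*184894 = 3*I*√121058/7 - 184894 = -184894 + 3*I*√121058/7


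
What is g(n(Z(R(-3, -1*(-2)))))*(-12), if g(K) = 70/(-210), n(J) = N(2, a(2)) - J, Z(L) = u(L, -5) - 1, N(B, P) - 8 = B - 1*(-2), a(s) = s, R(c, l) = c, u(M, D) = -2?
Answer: 4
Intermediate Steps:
N(B, P) = 10 + B (N(B, P) = 8 + (B - 1*(-2)) = 8 + (B + 2) = 8 + (2 + B) = 10 + B)
Z(L) = -3 (Z(L) = -2 - 1 = -3)
n(J) = 12 - J (n(J) = (10 + 2) - J = 12 - J)
g(K) = -⅓ (g(K) = 70*(-1/210) = -⅓)
g(n(Z(R(-3, -1*(-2)))))*(-12) = -⅓*(-12) = 4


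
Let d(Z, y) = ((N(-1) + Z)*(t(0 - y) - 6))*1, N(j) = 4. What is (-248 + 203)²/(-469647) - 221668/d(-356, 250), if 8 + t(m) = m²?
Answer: 1654602511/286942210544 ≈ 0.0057663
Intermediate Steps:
t(m) = -8 + m²
d(Z, y) = (-14 + y²)*(4 + Z) (d(Z, y) = ((4 + Z)*((-8 + (0 - y)²) - 6))*1 = ((4 + Z)*((-8 + (-y)²) - 6))*1 = ((4 + Z)*((-8 + y²) - 6))*1 = ((4 + Z)*(-14 + y²))*1 = ((-14 + y²)*(4 + Z))*1 = (-14 + y²)*(4 + Z))
(-248 + 203)²/(-469647) - 221668/d(-356, 250) = (-248 + 203)²/(-469647) - 221668/(-56 - 14*(-356) + 4*250² - 356*250²) = (-45)²*(-1/469647) - 221668/(-56 + 4984 + 4*62500 - 356*62500) = 2025*(-1/469647) - 221668/(-56 + 4984 + 250000 - 22250000) = -225/52183 - 221668/(-21995072) = -225/52183 - 221668*(-1/21995072) = -225/52183 + 55417/5498768 = 1654602511/286942210544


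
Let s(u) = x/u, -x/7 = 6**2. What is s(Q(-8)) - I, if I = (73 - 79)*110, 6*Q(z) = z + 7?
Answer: 2172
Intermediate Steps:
Q(z) = 7/6 + z/6 (Q(z) = (z + 7)/6 = (7 + z)/6 = 7/6 + z/6)
I = -660 (I = -6*110 = -660)
x = -252 (x = -7*6**2 = -7*36 = -252)
s(u) = -252/u
s(Q(-8)) - I = -252/(7/6 + (1/6)*(-8)) - 1*(-660) = -252/(7/6 - 4/3) + 660 = -252/(-1/6) + 660 = -252*(-6) + 660 = 1512 + 660 = 2172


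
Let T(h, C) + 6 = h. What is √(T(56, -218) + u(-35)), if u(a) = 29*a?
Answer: I*√965 ≈ 31.064*I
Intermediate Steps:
T(h, C) = -6 + h
√(T(56, -218) + u(-35)) = √((-6 + 56) + 29*(-35)) = √(50 - 1015) = √(-965) = I*√965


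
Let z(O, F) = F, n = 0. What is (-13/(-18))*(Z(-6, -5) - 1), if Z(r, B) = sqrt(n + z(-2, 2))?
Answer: -13/18 + 13*sqrt(2)/18 ≈ 0.29915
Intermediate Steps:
Z(r, B) = sqrt(2) (Z(r, B) = sqrt(0 + 2) = sqrt(2))
(-13/(-18))*(Z(-6, -5) - 1) = (-13/(-18))*(sqrt(2) - 1) = (-13*(-1/18))*(-1 + sqrt(2)) = 13*(-1 + sqrt(2))/18 = -13/18 + 13*sqrt(2)/18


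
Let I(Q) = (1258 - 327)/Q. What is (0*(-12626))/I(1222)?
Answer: 0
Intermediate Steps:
I(Q) = 931/Q
(0*(-12626))/I(1222) = (0*(-12626))/((931/1222)) = 0/((931*(1/1222))) = 0/(931/1222) = 0*(1222/931) = 0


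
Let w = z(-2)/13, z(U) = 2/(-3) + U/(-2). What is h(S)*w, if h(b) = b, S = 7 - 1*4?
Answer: 1/13 ≈ 0.076923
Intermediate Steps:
z(U) = -⅔ - U/2 (z(U) = 2*(-⅓) + U*(-½) = -⅔ - U/2)
w = 1/39 (w = (-⅔ - ½*(-2))/13 = (-⅔ + 1)*(1/13) = (⅓)*(1/13) = 1/39 ≈ 0.025641)
S = 3 (S = 7 - 4 = 3)
h(S)*w = 3*(1/39) = 1/13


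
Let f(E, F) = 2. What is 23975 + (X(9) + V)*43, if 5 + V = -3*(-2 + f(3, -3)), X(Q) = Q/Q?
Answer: 23803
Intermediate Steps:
X(Q) = 1
V = -5 (V = -5 - 3*(-2 + 2) = -5 - 3*0 = -5 + 0 = -5)
23975 + (X(9) + V)*43 = 23975 + (1 - 5)*43 = 23975 - 4*43 = 23975 - 172 = 23803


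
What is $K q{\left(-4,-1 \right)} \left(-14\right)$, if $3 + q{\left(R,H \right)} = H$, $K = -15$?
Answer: $-840$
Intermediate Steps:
$q{\left(R,H \right)} = -3 + H$
$K q{\left(-4,-1 \right)} \left(-14\right) = - 15 \left(-3 - 1\right) \left(-14\right) = \left(-15\right) \left(-4\right) \left(-14\right) = 60 \left(-14\right) = -840$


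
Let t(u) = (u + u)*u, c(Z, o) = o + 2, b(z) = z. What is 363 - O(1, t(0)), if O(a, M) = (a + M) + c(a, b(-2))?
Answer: 362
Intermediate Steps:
c(Z, o) = 2 + o
t(u) = 2*u² (t(u) = (2*u)*u = 2*u²)
O(a, M) = M + a (O(a, M) = (a + M) + (2 - 2) = (M + a) + 0 = M + a)
363 - O(1, t(0)) = 363 - (2*0² + 1) = 363 - (2*0 + 1) = 363 - (0 + 1) = 363 - 1*1 = 363 - 1 = 362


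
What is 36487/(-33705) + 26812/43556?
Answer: -1601704/3430035 ≈ -0.46696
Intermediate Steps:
36487/(-33705) + 26812/43556 = 36487*(-1/33705) + 26812*(1/43556) = -341/315 + 6703/10889 = -1601704/3430035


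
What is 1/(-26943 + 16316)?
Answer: -1/10627 ≈ -9.4100e-5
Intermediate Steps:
1/(-26943 + 16316) = 1/(-10627) = -1/10627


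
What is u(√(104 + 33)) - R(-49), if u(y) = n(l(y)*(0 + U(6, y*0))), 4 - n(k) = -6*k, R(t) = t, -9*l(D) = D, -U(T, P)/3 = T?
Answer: 53 + 12*√137 ≈ 193.46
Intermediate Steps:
U(T, P) = -3*T
l(D) = -D/9
n(k) = 4 + 6*k (n(k) = 4 - (-6)*k = 4 + 6*k)
u(y) = 4 + 12*y (u(y) = 4 + 6*((-y/9)*(0 - 3*6)) = 4 + 6*((-y/9)*(0 - 18)) = 4 + 6*(-y/9*(-18)) = 4 + 6*(2*y) = 4 + 12*y)
u(√(104 + 33)) - R(-49) = (4 + 12*√(104 + 33)) - 1*(-49) = (4 + 12*√137) + 49 = 53 + 12*√137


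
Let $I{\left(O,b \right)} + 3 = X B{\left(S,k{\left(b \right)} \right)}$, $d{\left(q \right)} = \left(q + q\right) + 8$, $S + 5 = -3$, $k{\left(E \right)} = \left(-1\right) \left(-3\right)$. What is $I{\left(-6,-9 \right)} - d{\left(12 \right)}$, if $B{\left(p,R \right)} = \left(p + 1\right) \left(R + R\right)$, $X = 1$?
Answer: $-77$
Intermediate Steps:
$k{\left(E \right)} = 3$
$S = -8$ ($S = -5 - 3 = -8$)
$d{\left(q \right)} = 8 + 2 q$ ($d{\left(q \right)} = 2 q + 8 = 8 + 2 q$)
$B{\left(p,R \right)} = 2 R \left(1 + p\right)$ ($B{\left(p,R \right)} = \left(1 + p\right) 2 R = 2 R \left(1 + p\right)$)
$I{\left(O,b \right)} = -45$ ($I{\left(O,b \right)} = -3 + 1 \cdot 2 \cdot 3 \left(1 - 8\right) = -3 + 1 \cdot 2 \cdot 3 \left(-7\right) = -3 + 1 \left(-42\right) = -3 - 42 = -45$)
$I{\left(-6,-9 \right)} - d{\left(12 \right)} = -45 - \left(8 + 2 \cdot 12\right) = -45 - \left(8 + 24\right) = -45 - 32 = -77$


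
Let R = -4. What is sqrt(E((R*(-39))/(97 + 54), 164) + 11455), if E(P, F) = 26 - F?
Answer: sqrt(11317) ≈ 106.38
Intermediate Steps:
sqrt(E((R*(-39))/(97 + 54), 164) + 11455) = sqrt((26 - 1*164) + 11455) = sqrt((26 - 164) + 11455) = sqrt(-138 + 11455) = sqrt(11317)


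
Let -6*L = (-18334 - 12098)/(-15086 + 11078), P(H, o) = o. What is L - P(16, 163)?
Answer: -82297/501 ≈ -164.27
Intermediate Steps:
L = -634/501 (L = -(-18334 - 12098)/(6*(-15086 + 11078)) = -(-5072)/(-4008) = -(-5072)*(-1)/4008 = -⅙*1268/167 = -634/501 ≈ -1.2655)
L - P(16, 163) = -634/501 - 1*163 = -634/501 - 163 = -82297/501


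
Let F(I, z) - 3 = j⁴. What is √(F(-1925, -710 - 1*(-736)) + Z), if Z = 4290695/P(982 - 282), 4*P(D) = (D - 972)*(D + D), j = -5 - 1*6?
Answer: √330776708990/4760 ≈ 120.83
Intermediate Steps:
j = -11 (j = -5 - 6 = -11)
F(I, z) = 14644 (F(I, z) = 3 + (-11)⁴ = 3 + 14641 = 14644)
P(D) = D*(-972 + D)/2 (P(D) = ((D - 972)*(D + D))/4 = ((-972 + D)*(2*D))/4 = (2*D*(-972 + D))/4 = D*(-972 + D)/2)
Z = -858139/19040 (Z = 4290695/(((982 - 282)*(-972 + (982 - 282))/2)) = 4290695/(((½)*700*(-972 + 700))) = 4290695/(((½)*700*(-272))) = 4290695/(-95200) = 4290695*(-1/95200) = -858139/19040 ≈ -45.070)
√(F(-1925, -710 - 1*(-736)) + Z) = √(14644 - 858139/19040) = √(277963621/19040) = √330776708990/4760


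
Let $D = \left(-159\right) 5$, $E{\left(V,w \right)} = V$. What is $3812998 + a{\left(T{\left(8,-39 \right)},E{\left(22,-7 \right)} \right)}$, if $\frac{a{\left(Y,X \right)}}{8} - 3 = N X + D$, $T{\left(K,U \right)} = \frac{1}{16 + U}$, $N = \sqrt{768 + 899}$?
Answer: $3806662 + 176 \sqrt{1667} \approx 3.8138 \cdot 10^{6}$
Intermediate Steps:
$N = \sqrt{1667} \approx 40.829$
$D = -795$
$a{\left(Y,X \right)} = -6336 + 8 X \sqrt{1667}$ ($a{\left(Y,X \right)} = 24 + 8 \left(\sqrt{1667} X - 795\right) = 24 + 8 \left(X \sqrt{1667} - 795\right) = 24 + 8 \left(-795 + X \sqrt{1667}\right) = 24 + \left(-6360 + 8 X \sqrt{1667}\right) = -6336 + 8 X \sqrt{1667}$)
$3812998 + a{\left(T{\left(8,-39 \right)},E{\left(22,-7 \right)} \right)} = 3812998 - \left(6336 - 176 \sqrt{1667}\right) = 3806662 + 176 \sqrt{1667}$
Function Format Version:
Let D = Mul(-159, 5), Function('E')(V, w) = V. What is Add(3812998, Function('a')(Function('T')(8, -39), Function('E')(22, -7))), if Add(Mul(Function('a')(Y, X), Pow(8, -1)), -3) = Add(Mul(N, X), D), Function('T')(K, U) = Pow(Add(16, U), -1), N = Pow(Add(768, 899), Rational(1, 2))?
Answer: Add(3806662, Mul(176, Pow(1667, Rational(1, 2)))) ≈ 3.8138e+6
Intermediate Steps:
N = Pow(1667, Rational(1, 2)) ≈ 40.829
D = -795
Function('a')(Y, X) = Add(-6336, Mul(8, X, Pow(1667, Rational(1, 2)))) (Function('a')(Y, X) = Add(24, Mul(8, Add(Mul(Pow(1667, Rational(1, 2)), X), -795))) = Add(24, Mul(8, Add(Mul(X, Pow(1667, Rational(1, 2))), -795))) = Add(24, Mul(8, Add(-795, Mul(X, Pow(1667, Rational(1, 2)))))) = Add(24, Add(-6360, Mul(8, X, Pow(1667, Rational(1, 2))))) = Add(-6336, Mul(8, X, Pow(1667, Rational(1, 2)))))
Add(3812998, Function('a')(Function('T')(8, -39), Function('E')(22, -7))) = Add(3812998, Add(-6336, Mul(8, 22, Pow(1667, Rational(1, 2))))) = Add(3812998, Add(-6336, Mul(176, Pow(1667, Rational(1, 2))))) = Add(3806662, Mul(176, Pow(1667, Rational(1, 2))))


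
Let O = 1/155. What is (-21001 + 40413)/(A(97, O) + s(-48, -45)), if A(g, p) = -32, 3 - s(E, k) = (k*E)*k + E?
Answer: 19412/97219 ≈ 0.19967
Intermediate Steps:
O = 1/155 ≈ 0.0064516
s(E, k) = 3 - E - E*k**2 (s(E, k) = 3 - ((k*E)*k + E) = 3 - ((E*k)*k + E) = 3 - (E*k**2 + E) = 3 - (E + E*k**2) = 3 + (-E - E*k**2) = 3 - E - E*k**2)
(-21001 + 40413)/(A(97, O) + s(-48, -45)) = (-21001 + 40413)/(-32 + (3 - 1*(-48) - 1*(-48)*(-45)**2)) = 19412/(-32 + (3 + 48 - 1*(-48)*2025)) = 19412/(-32 + (3 + 48 + 97200)) = 19412/(-32 + 97251) = 19412/97219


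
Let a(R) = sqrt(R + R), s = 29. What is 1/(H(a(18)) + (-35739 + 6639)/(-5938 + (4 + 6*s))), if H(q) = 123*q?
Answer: 96/71333 ≈ 0.0013458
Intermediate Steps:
a(R) = sqrt(2)*sqrt(R) (a(R) = sqrt(2*R) = sqrt(2)*sqrt(R))
1/(H(a(18)) + (-35739 + 6639)/(-5938 + (4 + 6*s))) = 1/(123*(sqrt(2)*sqrt(18)) + (-35739 + 6639)/(-5938 + (4 + 6*29))) = 1/(123*(sqrt(2)*(3*sqrt(2))) - 29100/(-5938 + (4 + 174))) = 1/(123*6 - 29100/(-5938 + 178)) = 1/(738 - 29100/(-5760)) = 1/(738 - 29100*(-1/5760)) = 1/(738 + 485/96) = 1/(71333/96) = 96/71333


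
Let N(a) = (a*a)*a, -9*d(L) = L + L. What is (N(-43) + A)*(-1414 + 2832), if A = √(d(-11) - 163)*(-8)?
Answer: -112740926 - 192848*I*√5/3 ≈ -1.1274e+8 - 1.4374e+5*I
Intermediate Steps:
d(L) = -2*L/9 (d(L) = -(L + L)/9 = -2*L/9)
N(a) = a³ (N(a) = a²*a = a³)
A = -136*I*√5/3 (A = √(-2/9*(-11) - 163)*(-8) = √(22/9 - 163)*(-8) = √(-1445/9)*(-8) = (17*I*√5/3)*(-8) = -136*I*√5/3 ≈ -101.37*I)
(N(-43) + A)*(-1414 + 2832) = ((-43)³ - 136*I*√5/3)*(-1414 + 2832) = (-79507 - 136*I*√5/3)*1418 = -112740926 - 192848*I*√5/3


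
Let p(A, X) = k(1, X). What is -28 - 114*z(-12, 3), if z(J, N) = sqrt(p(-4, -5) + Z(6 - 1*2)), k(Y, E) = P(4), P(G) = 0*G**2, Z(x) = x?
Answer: -256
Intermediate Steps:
P(G) = 0
k(Y, E) = 0
p(A, X) = 0
z(J, N) = 2 (z(J, N) = sqrt(0 + (6 - 1*2)) = sqrt(0 + (6 - 2)) = sqrt(0 + 4) = sqrt(4) = 2)
-28 - 114*z(-12, 3) = -28 - 114*2 = -28 - 228 = -256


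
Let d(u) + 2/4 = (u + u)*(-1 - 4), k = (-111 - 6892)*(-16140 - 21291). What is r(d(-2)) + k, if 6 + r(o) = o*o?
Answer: 1048518669/4 ≈ 2.6213e+8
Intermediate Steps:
k = 262129293 (k = -7003*(-37431) = 262129293)
d(u) = -½ - 10*u (d(u) = -½ + (u + u)*(-1 - 4) = -½ + (2*u)*(-5) = -½ - 10*u)
r(o) = -6 + o² (r(o) = -6 + o*o = -6 + o²)
r(d(-2)) + k = (-6 + (-½ - 10*(-2))²) + 262129293 = (-6 + (-½ + 20)²) + 262129293 = (-6 + (39/2)²) + 262129293 = (-6 + 1521/4) + 262129293 = 1497/4 + 262129293 = 1048518669/4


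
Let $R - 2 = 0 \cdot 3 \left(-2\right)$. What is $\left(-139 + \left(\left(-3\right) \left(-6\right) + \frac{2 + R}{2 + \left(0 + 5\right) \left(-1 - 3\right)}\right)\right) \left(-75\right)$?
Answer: $\frac{27275}{3} \approx 9091.7$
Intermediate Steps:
$R = 2$ ($R = 2 + 0 \cdot 3 \left(-2\right) = 2 + 0 \left(-2\right) = 2 + 0 = 2$)
$\left(-139 + \left(\left(-3\right) \left(-6\right) + \frac{2 + R}{2 + \left(0 + 5\right) \left(-1 - 3\right)}\right)\right) \left(-75\right) = \left(-139 + \left(\left(-3\right) \left(-6\right) + \frac{2 + 2}{2 + \left(0 + 5\right) \left(-1 - 3\right)}\right)\right) \left(-75\right) = \left(-139 + \left(18 + \frac{4}{2 + 5 \left(-4\right)}\right)\right) \left(-75\right) = \left(-139 + \left(18 + \frac{4}{2 - 20}\right)\right) \left(-75\right) = \left(-139 + \left(18 + \frac{4}{-18}\right)\right) \left(-75\right) = \left(-139 + \left(18 + 4 \left(- \frac{1}{18}\right)\right)\right) \left(-75\right) = \left(-139 + \left(18 - \frac{2}{9}\right)\right) \left(-75\right) = \left(-139 + \frac{160}{9}\right) \left(-75\right) = \left(- \frac{1091}{9}\right) \left(-75\right) = \frac{27275}{3}$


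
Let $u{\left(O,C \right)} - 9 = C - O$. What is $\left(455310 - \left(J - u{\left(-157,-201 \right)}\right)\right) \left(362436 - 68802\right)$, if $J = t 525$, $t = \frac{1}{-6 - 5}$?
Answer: $133698233700$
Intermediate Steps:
$t = - \frac{1}{11}$ ($t = \frac{1}{-11} = - \frac{1}{11} \approx -0.090909$)
$u{\left(O,C \right)} = 9 + C - O$ ($u{\left(O,C \right)} = 9 + \left(C - O\right) = 9 + C - O$)
$J = - \frac{525}{11}$ ($J = \left(- \frac{1}{11}\right) 525 = - \frac{525}{11} \approx -47.727$)
$\left(455310 - \left(J - u{\left(-157,-201 \right)}\right)\right) \left(362436 - 68802\right) = \left(455310 - - \frac{140}{11}\right) \left(362436 - 68802\right) = \left(455310 + \left(\left(9 - 201 + 157\right) + \frac{525}{11}\right)\right) 293634 = \left(455310 + \left(-35 + \frac{525}{11}\right)\right) 293634 = \left(455310 + \frac{140}{11}\right) 293634 = \frac{5008550}{11} \cdot 293634 = 133698233700$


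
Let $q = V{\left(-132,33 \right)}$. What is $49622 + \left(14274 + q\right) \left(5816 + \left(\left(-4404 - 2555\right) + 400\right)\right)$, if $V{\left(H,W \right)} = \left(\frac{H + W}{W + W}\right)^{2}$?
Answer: $- \frac{42230527}{4} \approx -1.0558 \cdot 10^{7}$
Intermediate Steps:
$V{\left(H,W \right)} = \frac{\left(H + W\right)^{2}}{4 W^{2}}$ ($V{\left(H,W \right)} = \left(\frac{H + W}{2 W}\right)^{2} = \frac{\left(H + W\right)^{2}}{4 W^{2}}$)
$q = \frac{9}{4}$ ($q = \frac{\left(-132 + 33\right)^{2}}{4 \cdot 1089} = \frac{1}{4} \cdot \frac{1}{1089} \left(-99\right)^{2} = \frac{1}{4} \cdot \frac{1}{1089} \cdot 9801 = \frac{9}{4} \approx 2.25$)
$49622 + \left(14274 + q\right) \left(5816 + \left(\left(-4404 - 2555\right) + 400\right)\right) = 49622 + \left(14274 + \frac{9}{4}\right) \left(5816 + \left(\left(-4404 - 2555\right) + 400\right)\right) = 49622 + \frac{57105 \left(5816 + \left(-6959 + 400\right)\right)}{4} = 49622 + \frac{57105 \left(5816 - 6559\right)}{4} = 49622 + \frac{57105}{4} \left(-743\right) = 49622 - \frac{42429015}{4} = - \frac{42230527}{4}$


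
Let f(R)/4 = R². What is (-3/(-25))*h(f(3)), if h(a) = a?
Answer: 108/25 ≈ 4.3200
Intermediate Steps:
f(R) = 4*R²
(-3/(-25))*h(f(3)) = (-3/(-25))*(4*3²) = (-3*(-1/25))*(4*9) = (3/25)*36 = 108/25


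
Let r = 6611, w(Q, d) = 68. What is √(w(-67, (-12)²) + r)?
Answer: √6679 ≈ 81.725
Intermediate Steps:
√(w(-67, (-12)²) + r) = √(68 + 6611) = √6679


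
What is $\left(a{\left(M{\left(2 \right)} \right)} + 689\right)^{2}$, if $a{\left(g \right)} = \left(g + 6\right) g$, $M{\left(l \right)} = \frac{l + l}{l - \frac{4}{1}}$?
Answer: $463761$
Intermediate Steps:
$M{\left(l \right)} = \frac{2 l}{-4 + l}$ ($M{\left(l \right)} = \frac{2 l}{l - 4} = \frac{2 l}{-4 + l}$)
$a{\left(g \right)} = g \left(6 + g\right)$ ($a{\left(g \right)} = \left(6 + g\right) g = g \left(6 + g\right)$)
$\left(a{\left(M{\left(2 \right)} \right)} + 689\right)^{2} = \left(2 \cdot 2 \frac{1}{-4 + 2} \left(6 + 2 \cdot 2 \frac{1}{-4 + 2}\right) + 689\right)^{2} = \left(2 \cdot 2 \frac{1}{-2} \left(6 + 2 \cdot 2 \frac{1}{-2}\right) + 689\right)^{2} = \left(2 \cdot 2 \left(- \frac{1}{2}\right) \left(6 + 2 \cdot 2 \left(- \frac{1}{2}\right)\right) + 689\right)^{2} = \left(- 2 \left(6 - 2\right) + 689\right)^{2} = \left(\left(-2\right) 4 + 689\right)^{2} = \left(-8 + 689\right)^{2} = 681^{2} = 463761$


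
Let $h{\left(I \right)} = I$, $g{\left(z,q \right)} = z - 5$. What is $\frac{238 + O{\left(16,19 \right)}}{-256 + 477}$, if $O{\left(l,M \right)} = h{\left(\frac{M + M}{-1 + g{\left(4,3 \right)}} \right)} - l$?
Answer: $\frac{203}{221} \approx 0.91855$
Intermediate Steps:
$g{\left(z,q \right)} = -5 + z$ ($g{\left(z,q \right)} = z - 5 = -5 + z$)
$O{\left(l,M \right)} = - M - l$ ($O{\left(l,M \right)} = \frac{M + M}{-1 + \left(-5 + 4\right)} - l = \frac{2 M}{-1 - 1} - l = \frac{2 M}{-2} - l = 2 M \left(- \frac{1}{2}\right) - l = - M - l$)
$\frac{238 + O{\left(16,19 \right)}}{-256 + 477} = \frac{238 - 35}{-256 + 477} = \frac{238 - 35}{221} = \left(238 - 35\right) \frac{1}{221} = 203 \cdot \frac{1}{221} = \frac{203}{221}$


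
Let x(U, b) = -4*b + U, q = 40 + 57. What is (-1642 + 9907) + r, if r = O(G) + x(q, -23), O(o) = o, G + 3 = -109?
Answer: 8342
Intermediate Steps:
q = 97
G = -112 (G = -3 - 109 = -112)
x(U, b) = U - 4*b
r = 77 (r = -112 + (97 - 4*(-23)) = -112 + (97 + 92) = -112 + 189 = 77)
(-1642 + 9907) + r = (-1642 + 9907) + 77 = 8265 + 77 = 8342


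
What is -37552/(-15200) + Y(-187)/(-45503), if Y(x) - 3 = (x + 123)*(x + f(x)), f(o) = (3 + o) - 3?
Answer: 84053491/43227850 ≈ 1.9444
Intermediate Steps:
f(o) = o
Y(x) = 3 + 2*x*(123 + x) (Y(x) = 3 + (x + 123)*(x + x) = 3 + (123 + x)*(2*x) = 3 + 2*x*(123 + x))
-37552/(-15200) + Y(-187)/(-45503) = -37552/(-15200) + (3 + 2*(-187)² + 246*(-187))/(-45503) = -37552*(-1/15200) + (3 + 2*34969 - 46002)*(-1/45503) = 2347/950 + (3 + 69938 - 46002)*(-1/45503) = 2347/950 + 23939*(-1/45503) = 2347/950 - 23939/45503 = 84053491/43227850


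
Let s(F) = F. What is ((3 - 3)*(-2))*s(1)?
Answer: 0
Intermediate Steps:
((3 - 3)*(-2))*s(1) = ((3 - 3)*(-2))*1 = (0*(-2))*1 = 0*1 = 0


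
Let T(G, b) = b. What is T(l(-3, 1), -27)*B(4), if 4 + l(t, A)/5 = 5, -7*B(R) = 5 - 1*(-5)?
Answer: 270/7 ≈ 38.571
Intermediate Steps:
B(R) = -10/7 (B(R) = -(5 - 1*(-5))/7 = -(5 + 5)/7 = -1/7*10 = -10/7)
l(t, A) = 5 (l(t, A) = -20 + 5*5 = -20 + 25 = 5)
T(l(-3, 1), -27)*B(4) = -27*(-10/7) = 270/7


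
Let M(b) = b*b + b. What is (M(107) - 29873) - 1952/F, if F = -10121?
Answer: -185384405/10121 ≈ -18317.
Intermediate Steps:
M(b) = b + b² (M(b) = b² + b = b + b²)
(M(107) - 29873) - 1952/F = (107*(1 + 107) - 29873) - 1952/(-10121) = (107*108 - 29873) - 1952*(-1/10121) = (11556 - 29873) + 1952/10121 = -18317 + 1952/10121 = -185384405/10121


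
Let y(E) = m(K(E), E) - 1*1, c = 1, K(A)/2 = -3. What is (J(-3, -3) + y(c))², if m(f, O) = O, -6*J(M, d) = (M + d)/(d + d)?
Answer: 1/36 ≈ 0.027778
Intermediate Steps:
J(M, d) = -(M + d)/(12*d) (J(M, d) = -(M + d)/(6*(d + d)) = -(M + d)/(6*(2*d)) = -(M + d)*1/(2*d)/6 = -(M + d)/(12*d))
K(A) = -6 (K(A) = 2*(-3) = -6)
y(E) = -1 + E (y(E) = E - 1*1 = E - 1 = -1 + E)
(J(-3, -3) + y(c))² = ((1/12)*(-1*(-3) - 1*(-3))/(-3) + (-1 + 1))² = ((1/12)*(-⅓)*(3 + 3) + 0)² = ((1/12)*(-⅓)*6 + 0)² = (-⅙ + 0)² = (-⅙)² = 1/36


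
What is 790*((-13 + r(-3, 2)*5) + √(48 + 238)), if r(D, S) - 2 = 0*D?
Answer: -2370 + 790*√286 ≈ 10990.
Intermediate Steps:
r(D, S) = 2 (r(D, S) = 2 + 0*D = 2 + 0 = 2)
790*((-13 + r(-3, 2)*5) + √(48 + 238)) = 790*((-13 + 2*5) + √(48 + 238)) = 790*((-13 + 10) + √286) = 790*(-3 + √286) = -2370 + 790*√286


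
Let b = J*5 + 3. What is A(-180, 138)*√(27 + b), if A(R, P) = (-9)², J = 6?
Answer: 162*√15 ≈ 627.42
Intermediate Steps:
A(R, P) = 81
b = 33 (b = 6*5 + 3 = 30 + 3 = 33)
A(-180, 138)*√(27 + b) = 81*√(27 + 33) = 81*√60 = 81*(2*√15) = 162*√15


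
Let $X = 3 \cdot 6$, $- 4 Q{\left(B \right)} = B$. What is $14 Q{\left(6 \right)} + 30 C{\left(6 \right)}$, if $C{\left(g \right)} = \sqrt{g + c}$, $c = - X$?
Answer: $-21 + 60 i \sqrt{3} \approx -21.0 + 103.92 i$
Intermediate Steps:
$Q{\left(B \right)} = - \frac{B}{4}$
$X = 18$
$c = -18$ ($c = \left(-1\right) 18 = -18$)
$C{\left(g \right)} = \sqrt{-18 + g}$ ($C{\left(g \right)} = \sqrt{g - 18} = \sqrt{-18 + g}$)
$14 Q{\left(6 \right)} + 30 C{\left(6 \right)} = 14 \left(\left(- \frac{1}{4}\right) 6\right) + 30 \sqrt{-18 + 6} = 14 \left(- \frac{3}{2}\right) + 30 \sqrt{-12} = -21 + 30 \cdot 2 i \sqrt{3} = -21 + 60 i \sqrt{3}$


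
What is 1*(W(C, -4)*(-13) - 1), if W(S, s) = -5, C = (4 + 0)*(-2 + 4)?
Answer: 64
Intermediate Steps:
C = 8 (C = 4*2 = 8)
1*(W(C, -4)*(-13) - 1) = 1*(-5*(-13) - 1) = 1*(65 - 1) = 1*64 = 64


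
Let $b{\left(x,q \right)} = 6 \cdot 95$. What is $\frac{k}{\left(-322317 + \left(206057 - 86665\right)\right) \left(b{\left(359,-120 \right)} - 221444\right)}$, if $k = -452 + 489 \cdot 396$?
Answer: $\frac{96596}{22410428225} \approx 4.3103 \cdot 10^{-6}$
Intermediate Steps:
$b{\left(x,q \right)} = 570$
$k = 193192$ ($k = -452 + 193644 = 193192$)
$\frac{k}{\left(-322317 + \left(206057 - 86665\right)\right) \left(b{\left(359,-120 \right)} - 221444\right)} = \frac{193192}{\left(-322317 + \left(206057 - 86665\right)\right) \left(570 - 221444\right)} = \frac{193192}{\left(-322317 + 119392\right) \left(-220874\right)} = \frac{193192}{\left(-202925\right) \left(-220874\right)} = \frac{193192}{44820856450} = 193192 \cdot \frac{1}{44820856450} = \frac{96596}{22410428225}$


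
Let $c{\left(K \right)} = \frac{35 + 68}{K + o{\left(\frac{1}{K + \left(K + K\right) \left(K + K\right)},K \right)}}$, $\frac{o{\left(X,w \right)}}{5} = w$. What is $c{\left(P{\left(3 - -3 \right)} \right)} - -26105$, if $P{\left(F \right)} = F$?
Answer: $\frac{939883}{36} \approx 26108.0$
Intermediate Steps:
$o{\left(X,w \right)} = 5 w$
$c{\left(K \right)} = \frac{103}{6 K}$ ($c{\left(K \right)} = \frac{35 + 68}{K + 5 K} = \frac{103}{6 K}$)
$c{\left(P{\left(3 - -3 \right)} \right)} - -26105 = \frac{103}{6 \left(3 - -3\right)} - -26105 = \frac{103}{6 \left(3 + 3\right)} + 26105 = \frac{103}{6 \cdot 6} + 26105 = \frac{103}{6} \cdot \frac{1}{6} + 26105 = \frac{103}{36} + 26105 = \frac{939883}{36}$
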